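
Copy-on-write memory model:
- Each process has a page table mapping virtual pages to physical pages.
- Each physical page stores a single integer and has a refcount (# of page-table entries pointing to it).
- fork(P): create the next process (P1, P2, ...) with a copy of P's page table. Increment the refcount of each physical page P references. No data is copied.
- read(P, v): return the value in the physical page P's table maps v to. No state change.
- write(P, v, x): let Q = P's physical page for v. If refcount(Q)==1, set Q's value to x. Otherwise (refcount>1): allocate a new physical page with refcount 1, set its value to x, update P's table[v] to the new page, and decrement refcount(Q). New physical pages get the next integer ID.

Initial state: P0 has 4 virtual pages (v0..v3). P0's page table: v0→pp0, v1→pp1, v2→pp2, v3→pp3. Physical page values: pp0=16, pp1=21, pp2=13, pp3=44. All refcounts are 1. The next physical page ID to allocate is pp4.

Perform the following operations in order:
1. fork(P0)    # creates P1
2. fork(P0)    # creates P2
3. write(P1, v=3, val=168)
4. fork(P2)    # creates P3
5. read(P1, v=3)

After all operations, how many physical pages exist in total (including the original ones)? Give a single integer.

Op 1: fork(P0) -> P1. 4 ppages; refcounts: pp0:2 pp1:2 pp2:2 pp3:2
Op 2: fork(P0) -> P2. 4 ppages; refcounts: pp0:3 pp1:3 pp2:3 pp3:3
Op 3: write(P1, v3, 168). refcount(pp3)=3>1 -> COPY to pp4. 5 ppages; refcounts: pp0:3 pp1:3 pp2:3 pp3:2 pp4:1
Op 4: fork(P2) -> P3. 5 ppages; refcounts: pp0:4 pp1:4 pp2:4 pp3:3 pp4:1
Op 5: read(P1, v3) -> 168. No state change.

Answer: 5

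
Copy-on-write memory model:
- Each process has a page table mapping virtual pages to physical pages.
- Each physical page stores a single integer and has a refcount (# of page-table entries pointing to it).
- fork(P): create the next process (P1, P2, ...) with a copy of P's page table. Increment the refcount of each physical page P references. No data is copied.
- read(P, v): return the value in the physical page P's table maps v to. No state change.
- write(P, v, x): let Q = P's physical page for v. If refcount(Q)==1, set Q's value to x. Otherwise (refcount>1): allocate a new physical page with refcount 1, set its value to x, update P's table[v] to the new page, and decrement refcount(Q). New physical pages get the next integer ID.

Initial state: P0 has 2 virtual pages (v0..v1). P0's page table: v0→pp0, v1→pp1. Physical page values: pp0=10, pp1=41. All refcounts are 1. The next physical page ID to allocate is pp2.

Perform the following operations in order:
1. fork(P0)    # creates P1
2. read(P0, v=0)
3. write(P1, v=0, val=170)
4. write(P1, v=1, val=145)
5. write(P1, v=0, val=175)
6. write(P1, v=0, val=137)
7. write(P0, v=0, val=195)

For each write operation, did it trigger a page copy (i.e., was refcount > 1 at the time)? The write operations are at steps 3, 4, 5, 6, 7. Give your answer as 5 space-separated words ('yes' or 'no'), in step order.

Op 1: fork(P0) -> P1. 2 ppages; refcounts: pp0:2 pp1:2
Op 2: read(P0, v0) -> 10. No state change.
Op 3: write(P1, v0, 170). refcount(pp0)=2>1 -> COPY to pp2. 3 ppages; refcounts: pp0:1 pp1:2 pp2:1
Op 4: write(P1, v1, 145). refcount(pp1)=2>1 -> COPY to pp3. 4 ppages; refcounts: pp0:1 pp1:1 pp2:1 pp3:1
Op 5: write(P1, v0, 175). refcount(pp2)=1 -> write in place. 4 ppages; refcounts: pp0:1 pp1:1 pp2:1 pp3:1
Op 6: write(P1, v0, 137). refcount(pp2)=1 -> write in place. 4 ppages; refcounts: pp0:1 pp1:1 pp2:1 pp3:1
Op 7: write(P0, v0, 195). refcount(pp0)=1 -> write in place. 4 ppages; refcounts: pp0:1 pp1:1 pp2:1 pp3:1

yes yes no no no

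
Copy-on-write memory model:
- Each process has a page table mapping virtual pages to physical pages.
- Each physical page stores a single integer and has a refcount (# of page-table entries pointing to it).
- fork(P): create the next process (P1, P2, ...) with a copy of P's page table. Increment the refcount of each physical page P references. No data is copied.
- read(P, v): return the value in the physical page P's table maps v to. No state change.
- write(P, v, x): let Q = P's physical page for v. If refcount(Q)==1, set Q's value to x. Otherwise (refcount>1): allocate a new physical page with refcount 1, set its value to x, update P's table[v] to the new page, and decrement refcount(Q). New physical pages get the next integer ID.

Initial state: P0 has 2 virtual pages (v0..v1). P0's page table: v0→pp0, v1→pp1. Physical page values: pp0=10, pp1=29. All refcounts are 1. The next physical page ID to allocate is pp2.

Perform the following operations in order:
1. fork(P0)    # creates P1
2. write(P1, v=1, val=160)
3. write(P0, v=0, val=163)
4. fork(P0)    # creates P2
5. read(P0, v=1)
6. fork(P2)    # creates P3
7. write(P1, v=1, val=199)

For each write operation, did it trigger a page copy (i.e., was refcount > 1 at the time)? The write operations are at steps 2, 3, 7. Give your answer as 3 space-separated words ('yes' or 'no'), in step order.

Op 1: fork(P0) -> P1. 2 ppages; refcounts: pp0:2 pp1:2
Op 2: write(P1, v1, 160). refcount(pp1)=2>1 -> COPY to pp2. 3 ppages; refcounts: pp0:2 pp1:1 pp2:1
Op 3: write(P0, v0, 163). refcount(pp0)=2>1 -> COPY to pp3. 4 ppages; refcounts: pp0:1 pp1:1 pp2:1 pp3:1
Op 4: fork(P0) -> P2. 4 ppages; refcounts: pp0:1 pp1:2 pp2:1 pp3:2
Op 5: read(P0, v1) -> 29. No state change.
Op 6: fork(P2) -> P3. 4 ppages; refcounts: pp0:1 pp1:3 pp2:1 pp3:3
Op 7: write(P1, v1, 199). refcount(pp2)=1 -> write in place. 4 ppages; refcounts: pp0:1 pp1:3 pp2:1 pp3:3

yes yes no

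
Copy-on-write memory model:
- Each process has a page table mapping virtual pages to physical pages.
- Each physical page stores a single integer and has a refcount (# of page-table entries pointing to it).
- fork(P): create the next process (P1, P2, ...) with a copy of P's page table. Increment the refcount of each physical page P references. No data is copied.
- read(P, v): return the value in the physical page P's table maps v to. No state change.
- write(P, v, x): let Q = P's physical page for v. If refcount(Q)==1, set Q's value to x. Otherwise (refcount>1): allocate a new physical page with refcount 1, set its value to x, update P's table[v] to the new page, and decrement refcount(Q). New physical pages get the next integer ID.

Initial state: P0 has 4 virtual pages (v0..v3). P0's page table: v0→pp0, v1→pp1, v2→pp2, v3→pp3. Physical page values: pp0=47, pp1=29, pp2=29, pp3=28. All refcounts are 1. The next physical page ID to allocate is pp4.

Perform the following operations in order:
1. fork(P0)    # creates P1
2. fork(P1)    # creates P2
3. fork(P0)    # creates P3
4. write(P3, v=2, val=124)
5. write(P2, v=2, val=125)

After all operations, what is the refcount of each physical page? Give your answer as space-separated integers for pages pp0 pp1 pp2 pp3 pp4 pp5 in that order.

Answer: 4 4 2 4 1 1

Derivation:
Op 1: fork(P0) -> P1. 4 ppages; refcounts: pp0:2 pp1:2 pp2:2 pp3:2
Op 2: fork(P1) -> P2. 4 ppages; refcounts: pp0:3 pp1:3 pp2:3 pp3:3
Op 3: fork(P0) -> P3. 4 ppages; refcounts: pp0:4 pp1:4 pp2:4 pp3:4
Op 4: write(P3, v2, 124). refcount(pp2)=4>1 -> COPY to pp4. 5 ppages; refcounts: pp0:4 pp1:4 pp2:3 pp3:4 pp4:1
Op 5: write(P2, v2, 125). refcount(pp2)=3>1 -> COPY to pp5. 6 ppages; refcounts: pp0:4 pp1:4 pp2:2 pp3:4 pp4:1 pp5:1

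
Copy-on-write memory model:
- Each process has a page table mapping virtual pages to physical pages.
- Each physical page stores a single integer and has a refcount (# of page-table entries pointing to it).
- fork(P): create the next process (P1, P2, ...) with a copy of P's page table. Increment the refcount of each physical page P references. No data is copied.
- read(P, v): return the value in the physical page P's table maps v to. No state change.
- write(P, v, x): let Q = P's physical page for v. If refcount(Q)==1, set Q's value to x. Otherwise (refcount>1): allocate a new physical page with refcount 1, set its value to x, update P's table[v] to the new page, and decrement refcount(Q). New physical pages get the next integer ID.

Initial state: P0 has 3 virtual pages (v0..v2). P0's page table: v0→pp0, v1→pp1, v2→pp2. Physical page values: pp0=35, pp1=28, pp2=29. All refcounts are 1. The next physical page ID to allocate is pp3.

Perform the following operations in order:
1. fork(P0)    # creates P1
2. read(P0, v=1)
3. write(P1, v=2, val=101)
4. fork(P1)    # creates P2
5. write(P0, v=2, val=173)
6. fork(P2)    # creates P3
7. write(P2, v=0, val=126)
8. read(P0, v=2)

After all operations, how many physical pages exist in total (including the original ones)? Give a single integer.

Answer: 5

Derivation:
Op 1: fork(P0) -> P1. 3 ppages; refcounts: pp0:2 pp1:2 pp2:2
Op 2: read(P0, v1) -> 28. No state change.
Op 3: write(P1, v2, 101). refcount(pp2)=2>1 -> COPY to pp3. 4 ppages; refcounts: pp0:2 pp1:2 pp2:1 pp3:1
Op 4: fork(P1) -> P2. 4 ppages; refcounts: pp0:3 pp1:3 pp2:1 pp3:2
Op 5: write(P0, v2, 173). refcount(pp2)=1 -> write in place. 4 ppages; refcounts: pp0:3 pp1:3 pp2:1 pp3:2
Op 6: fork(P2) -> P3. 4 ppages; refcounts: pp0:4 pp1:4 pp2:1 pp3:3
Op 7: write(P2, v0, 126). refcount(pp0)=4>1 -> COPY to pp4. 5 ppages; refcounts: pp0:3 pp1:4 pp2:1 pp3:3 pp4:1
Op 8: read(P0, v2) -> 173. No state change.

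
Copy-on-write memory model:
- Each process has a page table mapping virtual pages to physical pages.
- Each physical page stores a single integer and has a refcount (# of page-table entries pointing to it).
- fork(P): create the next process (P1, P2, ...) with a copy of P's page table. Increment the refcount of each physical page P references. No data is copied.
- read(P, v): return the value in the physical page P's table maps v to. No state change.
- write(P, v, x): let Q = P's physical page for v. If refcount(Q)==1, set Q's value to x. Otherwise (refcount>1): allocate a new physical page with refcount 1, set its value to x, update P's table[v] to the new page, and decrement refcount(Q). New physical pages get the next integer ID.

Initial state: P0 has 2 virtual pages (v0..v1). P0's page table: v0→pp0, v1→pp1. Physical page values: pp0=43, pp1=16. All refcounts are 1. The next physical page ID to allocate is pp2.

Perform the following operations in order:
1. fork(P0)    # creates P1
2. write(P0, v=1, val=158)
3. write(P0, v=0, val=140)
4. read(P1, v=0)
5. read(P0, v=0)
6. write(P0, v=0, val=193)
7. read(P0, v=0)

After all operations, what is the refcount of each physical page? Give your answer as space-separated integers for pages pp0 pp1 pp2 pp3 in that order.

Op 1: fork(P0) -> P1. 2 ppages; refcounts: pp0:2 pp1:2
Op 2: write(P0, v1, 158). refcount(pp1)=2>1 -> COPY to pp2. 3 ppages; refcounts: pp0:2 pp1:1 pp2:1
Op 3: write(P0, v0, 140). refcount(pp0)=2>1 -> COPY to pp3. 4 ppages; refcounts: pp0:1 pp1:1 pp2:1 pp3:1
Op 4: read(P1, v0) -> 43. No state change.
Op 5: read(P0, v0) -> 140. No state change.
Op 6: write(P0, v0, 193). refcount(pp3)=1 -> write in place. 4 ppages; refcounts: pp0:1 pp1:1 pp2:1 pp3:1
Op 7: read(P0, v0) -> 193. No state change.

Answer: 1 1 1 1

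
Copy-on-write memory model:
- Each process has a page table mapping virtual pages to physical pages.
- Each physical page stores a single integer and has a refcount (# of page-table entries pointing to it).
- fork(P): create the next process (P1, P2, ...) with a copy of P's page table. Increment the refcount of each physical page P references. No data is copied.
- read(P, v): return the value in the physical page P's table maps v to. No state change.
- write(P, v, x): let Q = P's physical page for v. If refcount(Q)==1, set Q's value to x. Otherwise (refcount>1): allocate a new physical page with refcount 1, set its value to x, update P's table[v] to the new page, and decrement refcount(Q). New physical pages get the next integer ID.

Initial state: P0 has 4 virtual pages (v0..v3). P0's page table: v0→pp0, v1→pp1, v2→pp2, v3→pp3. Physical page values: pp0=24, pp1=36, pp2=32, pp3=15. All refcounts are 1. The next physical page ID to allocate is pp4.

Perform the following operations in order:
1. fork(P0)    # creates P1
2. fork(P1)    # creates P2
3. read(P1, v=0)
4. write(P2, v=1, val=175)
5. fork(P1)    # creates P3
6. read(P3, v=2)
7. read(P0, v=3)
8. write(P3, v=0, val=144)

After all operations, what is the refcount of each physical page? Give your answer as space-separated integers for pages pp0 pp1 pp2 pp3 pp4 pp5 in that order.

Answer: 3 3 4 4 1 1

Derivation:
Op 1: fork(P0) -> P1. 4 ppages; refcounts: pp0:2 pp1:2 pp2:2 pp3:2
Op 2: fork(P1) -> P2. 4 ppages; refcounts: pp0:3 pp1:3 pp2:3 pp3:3
Op 3: read(P1, v0) -> 24. No state change.
Op 4: write(P2, v1, 175). refcount(pp1)=3>1 -> COPY to pp4. 5 ppages; refcounts: pp0:3 pp1:2 pp2:3 pp3:3 pp4:1
Op 5: fork(P1) -> P3. 5 ppages; refcounts: pp0:4 pp1:3 pp2:4 pp3:4 pp4:1
Op 6: read(P3, v2) -> 32. No state change.
Op 7: read(P0, v3) -> 15. No state change.
Op 8: write(P3, v0, 144). refcount(pp0)=4>1 -> COPY to pp5. 6 ppages; refcounts: pp0:3 pp1:3 pp2:4 pp3:4 pp4:1 pp5:1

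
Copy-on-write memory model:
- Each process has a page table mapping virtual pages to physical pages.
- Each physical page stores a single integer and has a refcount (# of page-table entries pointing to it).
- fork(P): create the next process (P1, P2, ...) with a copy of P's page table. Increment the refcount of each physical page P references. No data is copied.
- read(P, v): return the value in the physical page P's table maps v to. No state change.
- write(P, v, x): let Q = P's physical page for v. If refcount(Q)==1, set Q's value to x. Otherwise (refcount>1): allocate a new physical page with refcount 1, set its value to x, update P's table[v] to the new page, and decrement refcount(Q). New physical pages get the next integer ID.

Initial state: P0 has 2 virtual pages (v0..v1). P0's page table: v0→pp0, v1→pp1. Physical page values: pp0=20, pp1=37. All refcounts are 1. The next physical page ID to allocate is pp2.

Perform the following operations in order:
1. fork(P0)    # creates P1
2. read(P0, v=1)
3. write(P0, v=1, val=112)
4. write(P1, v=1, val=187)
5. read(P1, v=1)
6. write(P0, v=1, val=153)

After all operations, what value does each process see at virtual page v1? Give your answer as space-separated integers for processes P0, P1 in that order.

Answer: 153 187

Derivation:
Op 1: fork(P0) -> P1. 2 ppages; refcounts: pp0:2 pp1:2
Op 2: read(P0, v1) -> 37. No state change.
Op 3: write(P0, v1, 112). refcount(pp1)=2>1 -> COPY to pp2. 3 ppages; refcounts: pp0:2 pp1:1 pp2:1
Op 4: write(P1, v1, 187). refcount(pp1)=1 -> write in place. 3 ppages; refcounts: pp0:2 pp1:1 pp2:1
Op 5: read(P1, v1) -> 187. No state change.
Op 6: write(P0, v1, 153). refcount(pp2)=1 -> write in place. 3 ppages; refcounts: pp0:2 pp1:1 pp2:1
P0: v1 -> pp2 = 153
P1: v1 -> pp1 = 187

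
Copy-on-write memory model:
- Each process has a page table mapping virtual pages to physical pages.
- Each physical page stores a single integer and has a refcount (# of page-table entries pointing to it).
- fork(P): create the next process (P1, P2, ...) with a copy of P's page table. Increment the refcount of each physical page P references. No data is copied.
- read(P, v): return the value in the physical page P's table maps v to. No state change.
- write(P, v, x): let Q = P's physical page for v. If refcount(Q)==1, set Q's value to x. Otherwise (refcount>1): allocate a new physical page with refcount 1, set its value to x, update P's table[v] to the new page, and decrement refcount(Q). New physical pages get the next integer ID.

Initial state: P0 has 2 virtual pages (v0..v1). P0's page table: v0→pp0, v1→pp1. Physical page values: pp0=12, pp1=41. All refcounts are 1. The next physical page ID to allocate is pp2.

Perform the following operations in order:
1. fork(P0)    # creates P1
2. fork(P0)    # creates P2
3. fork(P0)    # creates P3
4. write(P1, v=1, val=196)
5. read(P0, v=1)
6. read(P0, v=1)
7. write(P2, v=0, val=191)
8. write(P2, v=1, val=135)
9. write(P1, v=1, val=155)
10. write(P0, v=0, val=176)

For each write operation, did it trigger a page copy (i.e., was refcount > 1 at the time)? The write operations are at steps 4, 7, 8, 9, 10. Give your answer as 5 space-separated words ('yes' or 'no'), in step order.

Op 1: fork(P0) -> P1. 2 ppages; refcounts: pp0:2 pp1:2
Op 2: fork(P0) -> P2. 2 ppages; refcounts: pp0:3 pp1:3
Op 3: fork(P0) -> P3. 2 ppages; refcounts: pp0:4 pp1:4
Op 4: write(P1, v1, 196). refcount(pp1)=4>1 -> COPY to pp2. 3 ppages; refcounts: pp0:4 pp1:3 pp2:1
Op 5: read(P0, v1) -> 41. No state change.
Op 6: read(P0, v1) -> 41. No state change.
Op 7: write(P2, v0, 191). refcount(pp0)=4>1 -> COPY to pp3. 4 ppages; refcounts: pp0:3 pp1:3 pp2:1 pp3:1
Op 8: write(P2, v1, 135). refcount(pp1)=3>1 -> COPY to pp4. 5 ppages; refcounts: pp0:3 pp1:2 pp2:1 pp3:1 pp4:1
Op 9: write(P1, v1, 155). refcount(pp2)=1 -> write in place. 5 ppages; refcounts: pp0:3 pp1:2 pp2:1 pp3:1 pp4:1
Op 10: write(P0, v0, 176). refcount(pp0)=3>1 -> COPY to pp5. 6 ppages; refcounts: pp0:2 pp1:2 pp2:1 pp3:1 pp4:1 pp5:1

yes yes yes no yes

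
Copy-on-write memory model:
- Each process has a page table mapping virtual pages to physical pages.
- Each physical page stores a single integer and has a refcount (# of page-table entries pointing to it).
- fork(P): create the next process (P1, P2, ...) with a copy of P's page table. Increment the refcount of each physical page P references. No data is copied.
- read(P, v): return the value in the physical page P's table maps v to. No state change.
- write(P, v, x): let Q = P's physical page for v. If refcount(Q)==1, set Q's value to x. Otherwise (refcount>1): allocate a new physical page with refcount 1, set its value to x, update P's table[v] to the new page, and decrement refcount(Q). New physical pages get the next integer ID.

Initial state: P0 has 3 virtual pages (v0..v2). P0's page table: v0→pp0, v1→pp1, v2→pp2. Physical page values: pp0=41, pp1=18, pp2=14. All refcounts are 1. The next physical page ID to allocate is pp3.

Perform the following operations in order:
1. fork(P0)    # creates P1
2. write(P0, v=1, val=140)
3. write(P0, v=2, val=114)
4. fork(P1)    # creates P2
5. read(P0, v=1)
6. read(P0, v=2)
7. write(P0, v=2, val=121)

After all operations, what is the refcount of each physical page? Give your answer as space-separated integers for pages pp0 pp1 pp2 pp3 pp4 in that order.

Answer: 3 2 2 1 1

Derivation:
Op 1: fork(P0) -> P1. 3 ppages; refcounts: pp0:2 pp1:2 pp2:2
Op 2: write(P0, v1, 140). refcount(pp1)=2>1 -> COPY to pp3. 4 ppages; refcounts: pp0:2 pp1:1 pp2:2 pp3:1
Op 3: write(P0, v2, 114). refcount(pp2)=2>1 -> COPY to pp4. 5 ppages; refcounts: pp0:2 pp1:1 pp2:1 pp3:1 pp4:1
Op 4: fork(P1) -> P2. 5 ppages; refcounts: pp0:3 pp1:2 pp2:2 pp3:1 pp4:1
Op 5: read(P0, v1) -> 140. No state change.
Op 6: read(P0, v2) -> 114. No state change.
Op 7: write(P0, v2, 121). refcount(pp4)=1 -> write in place. 5 ppages; refcounts: pp0:3 pp1:2 pp2:2 pp3:1 pp4:1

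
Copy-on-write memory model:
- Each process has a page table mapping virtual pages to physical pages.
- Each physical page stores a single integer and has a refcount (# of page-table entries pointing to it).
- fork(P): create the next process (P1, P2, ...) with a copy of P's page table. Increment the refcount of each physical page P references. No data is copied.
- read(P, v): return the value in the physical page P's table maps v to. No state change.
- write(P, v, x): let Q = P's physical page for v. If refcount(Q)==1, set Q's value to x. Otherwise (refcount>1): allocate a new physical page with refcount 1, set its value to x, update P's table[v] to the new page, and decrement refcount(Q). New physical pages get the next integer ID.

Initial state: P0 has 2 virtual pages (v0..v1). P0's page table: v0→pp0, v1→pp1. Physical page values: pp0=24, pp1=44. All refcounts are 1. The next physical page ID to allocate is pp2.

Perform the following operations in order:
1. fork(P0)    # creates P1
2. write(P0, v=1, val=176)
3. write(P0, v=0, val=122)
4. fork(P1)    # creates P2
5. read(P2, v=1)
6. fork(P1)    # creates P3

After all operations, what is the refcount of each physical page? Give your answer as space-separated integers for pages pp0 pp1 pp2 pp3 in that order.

Answer: 3 3 1 1

Derivation:
Op 1: fork(P0) -> P1. 2 ppages; refcounts: pp0:2 pp1:2
Op 2: write(P0, v1, 176). refcount(pp1)=2>1 -> COPY to pp2. 3 ppages; refcounts: pp0:2 pp1:1 pp2:1
Op 3: write(P0, v0, 122). refcount(pp0)=2>1 -> COPY to pp3. 4 ppages; refcounts: pp0:1 pp1:1 pp2:1 pp3:1
Op 4: fork(P1) -> P2. 4 ppages; refcounts: pp0:2 pp1:2 pp2:1 pp3:1
Op 5: read(P2, v1) -> 44. No state change.
Op 6: fork(P1) -> P3. 4 ppages; refcounts: pp0:3 pp1:3 pp2:1 pp3:1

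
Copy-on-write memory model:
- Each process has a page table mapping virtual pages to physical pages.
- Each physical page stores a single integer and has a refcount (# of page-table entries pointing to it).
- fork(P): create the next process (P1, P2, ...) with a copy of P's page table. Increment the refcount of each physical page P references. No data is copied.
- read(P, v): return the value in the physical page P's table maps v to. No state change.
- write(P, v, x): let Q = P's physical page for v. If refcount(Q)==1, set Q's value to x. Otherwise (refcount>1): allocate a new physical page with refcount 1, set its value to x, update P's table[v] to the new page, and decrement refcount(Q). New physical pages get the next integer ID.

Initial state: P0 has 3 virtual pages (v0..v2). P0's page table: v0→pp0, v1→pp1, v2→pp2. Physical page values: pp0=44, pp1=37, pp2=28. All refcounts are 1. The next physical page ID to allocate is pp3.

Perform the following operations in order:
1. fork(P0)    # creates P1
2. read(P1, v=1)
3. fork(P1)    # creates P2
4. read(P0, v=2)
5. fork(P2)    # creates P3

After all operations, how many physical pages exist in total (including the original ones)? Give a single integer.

Op 1: fork(P0) -> P1. 3 ppages; refcounts: pp0:2 pp1:2 pp2:2
Op 2: read(P1, v1) -> 37. No state change.
Op 3: fork(P1) -> P2. 3 ppages; refcounts: pp0:3 pp1:3 pp2:3
Op 4: read(P0, v2) -> 28. No state change.
Op 5: fork(P2) -> P3. 3 ppages; refcounts: pp0:4 pp1:4 pp2:4

Answer: 3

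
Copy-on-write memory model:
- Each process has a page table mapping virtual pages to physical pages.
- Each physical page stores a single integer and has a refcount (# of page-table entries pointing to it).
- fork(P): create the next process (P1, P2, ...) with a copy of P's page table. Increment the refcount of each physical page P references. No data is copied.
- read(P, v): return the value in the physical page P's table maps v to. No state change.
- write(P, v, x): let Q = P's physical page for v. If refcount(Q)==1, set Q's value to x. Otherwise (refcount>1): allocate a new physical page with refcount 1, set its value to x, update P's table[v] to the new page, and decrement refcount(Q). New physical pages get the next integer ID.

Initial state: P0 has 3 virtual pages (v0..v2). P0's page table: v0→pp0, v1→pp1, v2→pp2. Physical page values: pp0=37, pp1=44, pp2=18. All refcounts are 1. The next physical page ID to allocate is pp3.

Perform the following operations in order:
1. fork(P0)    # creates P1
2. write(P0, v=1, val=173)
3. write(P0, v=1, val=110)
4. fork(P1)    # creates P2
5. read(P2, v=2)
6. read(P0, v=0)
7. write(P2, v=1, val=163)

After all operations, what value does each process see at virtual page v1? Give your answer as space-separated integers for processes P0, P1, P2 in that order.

Answer: 110 44 163

Derivation:
Op 1: fork(P0) -> P1. 3 ppages; refcounts: pp0:2 pp1:2 pp2:2
Op 2: write(P0, v1, 173). refcount(pp1)=2>1 -> COPY to pp3. 4 ppages; refcounts: pp0:2 pp1:1 pp2:2 pp3:1
Op 3: write(P0, v1, 110). refcount(pp3)=1 -> write in place. 4 ppages; refcounts: pp0:2 pp1:1 pp2:2 pp3:1
Op 4: fork(P1) -> P2. 4 ppages; refcounts: pp0:3 pp1:2 pp2:3 pp3:1
Op 5: read(P2, v2) -> 18. No state change.
Op 6: read(P0, v0) -> 37. No state change.
Op 7: write(P2, v1, 163). refcount(pp1)=2>1 -> COPY to pp4. 5 ppages; refcounts: pp0:3 pp1:1 pp2:3 pp3:1 pp4:1
P0: v1 -> pp3 = 110
P1: v1 -> pp1 = 44
P2: v1 -> pp4 = 163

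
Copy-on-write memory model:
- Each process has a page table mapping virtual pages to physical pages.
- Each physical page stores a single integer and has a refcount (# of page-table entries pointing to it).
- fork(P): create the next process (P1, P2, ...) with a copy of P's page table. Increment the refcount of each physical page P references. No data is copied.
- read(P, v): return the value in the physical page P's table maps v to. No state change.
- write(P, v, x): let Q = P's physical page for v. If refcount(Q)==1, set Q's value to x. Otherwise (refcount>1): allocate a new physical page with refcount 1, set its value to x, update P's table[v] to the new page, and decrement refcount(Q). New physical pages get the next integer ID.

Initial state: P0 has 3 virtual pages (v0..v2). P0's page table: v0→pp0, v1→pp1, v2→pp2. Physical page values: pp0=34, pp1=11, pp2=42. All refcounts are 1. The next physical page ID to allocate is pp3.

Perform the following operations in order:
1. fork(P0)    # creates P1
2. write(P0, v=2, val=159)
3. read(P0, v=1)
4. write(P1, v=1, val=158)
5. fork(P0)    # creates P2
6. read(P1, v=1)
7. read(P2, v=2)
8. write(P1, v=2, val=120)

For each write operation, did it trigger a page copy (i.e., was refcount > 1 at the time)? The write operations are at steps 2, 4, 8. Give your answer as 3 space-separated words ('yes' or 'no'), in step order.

Op 1: fork(P0) -> P1. 3 ppages; refcounts: pp0:2 pp1:2 pp2:2
Op 2: write(P0, v2, 159). refcount(pp2)=2>1 -> COPY to pp3. 4 ppages; refcounts: pp0:2 pp1:2 pp2:1 pp3:1
Op 3: read(P0, v1) -> 11. No state change.
Op 4: write(P1, v1, 158). refcount(pp1)=2>1 -> COPY to pp4. 5 ppages; refcounts: pp0:2 pp1:1 pp2:1 pp3:1 pp4:1
Op 5: fork(P0) -> P2. 5 ppages; refcounts: pp0:3 pp1:2 pp2:1 pp3:2 pp4:1
Op 6: read(P1, v1) -> 158. No state change.
Op 7: read(P2, v2) -> 159. No state change.
Op 8: write(P1, v2, 120). refcount(pp2)=1 -> write in place. 5 ppages; refcounts: pp0:3 pp1:2 pp2:1 pp3:2 pp4:1

yes yes no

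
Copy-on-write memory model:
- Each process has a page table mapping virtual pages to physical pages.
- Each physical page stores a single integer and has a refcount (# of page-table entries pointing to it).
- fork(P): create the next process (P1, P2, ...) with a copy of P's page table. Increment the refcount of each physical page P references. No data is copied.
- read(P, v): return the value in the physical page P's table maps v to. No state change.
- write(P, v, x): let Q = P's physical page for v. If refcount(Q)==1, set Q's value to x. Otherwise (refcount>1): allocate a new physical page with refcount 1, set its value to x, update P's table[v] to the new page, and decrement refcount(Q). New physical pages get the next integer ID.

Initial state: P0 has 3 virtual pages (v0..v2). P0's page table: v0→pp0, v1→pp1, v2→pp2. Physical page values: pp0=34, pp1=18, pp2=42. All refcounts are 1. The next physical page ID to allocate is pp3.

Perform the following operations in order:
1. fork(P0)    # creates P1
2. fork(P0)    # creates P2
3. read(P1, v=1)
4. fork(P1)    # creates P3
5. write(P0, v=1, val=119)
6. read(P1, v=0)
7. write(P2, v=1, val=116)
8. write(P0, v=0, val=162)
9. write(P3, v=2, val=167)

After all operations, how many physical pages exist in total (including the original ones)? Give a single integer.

Op 1: fork(P0) -> P1. 3 ppages; refcounts: pp0:2 pp1:2 pp2:2
Op 2: fork(P0) -> P2. 3 ppages; refcounts: pp0:3 pp1:3 pp2:3
Op 3: read(P1, v1) -> 18. No state change.
Op 4: fork(P1) -> P3. 3 ppages; refcounts: pp0:4 pp1:4 pp2:4
Op 5: write(P0, v1, 119). refcount(pp1)=4>1 -> COPY to pp3. 4 ppages; refcounts: pp0:4 pp1:3 pp2:4 pp3:1
Op 6: read(P1, v0) -> 34. No state change.
Op 7: write(P2, v1, 116). refcount(pp1)=3>1 -> COPY to pp4. 5 ppages; refcounts: pp0:4 pp1:2 pp2:4 pp3:1 pp4:1
Op 8: write(P0, v0, 162). refcount(pp0)=4>1 -> COPY to pp5. 6 ppages; refcounts: pp0:3 pp1:2 pp2:4 pp3:1 pp4:1 pp5:1
Op 9: write(P3, v2, 167). refcount(pp2)=4>1 -> COPY to pp6. 7 ppages; refcounts: pp0:3 pp1:2 pp2:3 pp3:1 pp4:1 pp5:1 pp6:1

Answer: 7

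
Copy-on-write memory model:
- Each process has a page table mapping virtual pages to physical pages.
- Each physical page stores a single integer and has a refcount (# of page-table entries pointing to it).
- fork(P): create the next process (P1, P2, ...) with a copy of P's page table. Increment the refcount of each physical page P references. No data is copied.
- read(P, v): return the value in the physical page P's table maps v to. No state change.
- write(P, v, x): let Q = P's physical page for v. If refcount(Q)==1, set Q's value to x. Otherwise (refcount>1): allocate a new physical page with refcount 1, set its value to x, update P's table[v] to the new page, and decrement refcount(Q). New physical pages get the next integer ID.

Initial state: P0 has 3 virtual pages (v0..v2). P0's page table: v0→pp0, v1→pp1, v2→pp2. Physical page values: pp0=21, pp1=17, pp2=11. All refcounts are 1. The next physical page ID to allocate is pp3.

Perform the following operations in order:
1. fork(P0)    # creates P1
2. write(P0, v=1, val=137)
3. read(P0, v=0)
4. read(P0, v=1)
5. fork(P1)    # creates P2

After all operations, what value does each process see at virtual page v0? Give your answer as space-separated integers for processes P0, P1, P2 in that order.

Op 1: fork(P0) -> P1. 3 ppages; refcounts: pp0:2 pp1:2 pp2:2
Op 2: write(P0, v1, 137). refcount(pp1)=2>1 -> COPY to pp3. 4 ppages; refcounts: pp0:2 pp1:1 pp2:2 pp3:1
Op 3: read(P0, v0) -> 21. No state change.
Op 4: read(P0, v1) -> 137. No state change.
Op 5: fork(P1) -> P2. 4 ppages; refcounts: pp0:3 pp1:2 pp2:3 pp3:1
P0: v0 -> pp0 = 21
P1: v0 -> pp0 = 21
P2: v0 -> pp0 = 21

Answer: 21 21 21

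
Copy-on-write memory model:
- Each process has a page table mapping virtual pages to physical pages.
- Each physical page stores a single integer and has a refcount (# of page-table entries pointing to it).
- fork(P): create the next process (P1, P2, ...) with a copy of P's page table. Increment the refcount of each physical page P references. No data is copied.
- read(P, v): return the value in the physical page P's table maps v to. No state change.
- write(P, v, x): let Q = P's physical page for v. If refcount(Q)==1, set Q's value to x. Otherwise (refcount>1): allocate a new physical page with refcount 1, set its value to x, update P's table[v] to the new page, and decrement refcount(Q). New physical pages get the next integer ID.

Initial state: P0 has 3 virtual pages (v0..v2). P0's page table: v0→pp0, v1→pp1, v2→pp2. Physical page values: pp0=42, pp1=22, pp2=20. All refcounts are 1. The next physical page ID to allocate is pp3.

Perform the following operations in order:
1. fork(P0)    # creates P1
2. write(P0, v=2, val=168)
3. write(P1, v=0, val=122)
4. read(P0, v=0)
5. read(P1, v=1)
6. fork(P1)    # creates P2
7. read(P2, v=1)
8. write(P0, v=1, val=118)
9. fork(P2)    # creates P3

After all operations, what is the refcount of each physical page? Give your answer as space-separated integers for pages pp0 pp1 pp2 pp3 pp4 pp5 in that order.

Answer: 1 3 3 1 3 1

Derivation:
Op 1: fork(P0) -> P1. 3 ppages; refcounts: pp0:2 pp1:2 pp2:2
Op 2: write(P0, v2, 168). refcount(pp2)=2>1 -> COPY to pp3. 4 ppages; refcounts: pp0:2 pp1:2 pp2:1 pp3:1
Op 3: write(P1, v0, 122). refcount(pp0)=2>1 -> COPY to pp4. 5 ppages; refcounts: pp0:1 pp1:2 pp2:1 pp3:1 pp4:1
Op 4: read(P0, v0) -> 42. No state change.
Op 5: read(P1, v1) -> 22. No state change.
Op 6: fork(P1) -> P2. 5 ppages; refcounts: pp0:1 pp1:3 pp2:2 pp3:1 pp4:2
Op 7: read(P2, v1) -> 22. No state change.
Op 8: write(P0, v1, 118). refcount(pp1)=3>1 -> COPY to pp5. 6 ppages; refcounts: pp0:1 pp1:2 pp2:2 pp3:1 pp4:2 pp5:1
Op 9: fork(P2) -> P3. 6 ppages; refcounts: pp0:1 pp1:3 pp2:3 pp3:1 pp4:3 pp5:1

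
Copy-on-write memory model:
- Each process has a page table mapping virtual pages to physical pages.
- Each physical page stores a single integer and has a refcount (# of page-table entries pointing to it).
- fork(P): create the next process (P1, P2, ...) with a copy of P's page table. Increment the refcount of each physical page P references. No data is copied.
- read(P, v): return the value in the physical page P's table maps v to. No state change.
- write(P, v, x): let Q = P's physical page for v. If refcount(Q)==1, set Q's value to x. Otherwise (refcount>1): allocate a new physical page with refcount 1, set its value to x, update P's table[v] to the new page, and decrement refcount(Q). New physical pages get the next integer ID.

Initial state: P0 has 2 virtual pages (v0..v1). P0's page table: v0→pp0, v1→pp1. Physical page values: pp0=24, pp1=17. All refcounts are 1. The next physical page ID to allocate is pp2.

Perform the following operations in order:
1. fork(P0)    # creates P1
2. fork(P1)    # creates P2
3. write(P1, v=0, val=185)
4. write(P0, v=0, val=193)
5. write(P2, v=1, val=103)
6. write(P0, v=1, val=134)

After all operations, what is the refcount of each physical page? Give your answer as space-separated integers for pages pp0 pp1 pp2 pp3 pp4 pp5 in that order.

Op 1: fork(P0) -> P1. 2 ppages; refcounts: pp0:2 pp1:2
Op 2: fork(P1) -> P2. 2 ppages; refcounts: pp0:3 pp1:3
Op 3: write(P1, v0, 185). refcount(pp0)=3>1 -> COPY to pp2. 3 ppages; refcounts: pp0:2 pp1:3 pp2:1
Op 4: write(P0, v0, 193). refcount(pp0)=2>1 -> COPY to pp3. 4 ppages; refcounts: pp0:1 pp1:3 pp2:1 pp3:1
Op 5: write(P2, v1, 103). refcount(pp1)=3>1 -> COPY to pp4. 5 ppages; refcounts: pp0:1 pp1:2 pp2:1 pp3:1 pp4:1
Op 6: write(P0, v1, 134). refcount(pp1)=2>1 -> COPY to pp5. 6 ppages; refcounts: pp0:1 pp1:1 pp2:1 pp3:1 pp4:1 pp5:1

Answer: 1 1 1 1 1 1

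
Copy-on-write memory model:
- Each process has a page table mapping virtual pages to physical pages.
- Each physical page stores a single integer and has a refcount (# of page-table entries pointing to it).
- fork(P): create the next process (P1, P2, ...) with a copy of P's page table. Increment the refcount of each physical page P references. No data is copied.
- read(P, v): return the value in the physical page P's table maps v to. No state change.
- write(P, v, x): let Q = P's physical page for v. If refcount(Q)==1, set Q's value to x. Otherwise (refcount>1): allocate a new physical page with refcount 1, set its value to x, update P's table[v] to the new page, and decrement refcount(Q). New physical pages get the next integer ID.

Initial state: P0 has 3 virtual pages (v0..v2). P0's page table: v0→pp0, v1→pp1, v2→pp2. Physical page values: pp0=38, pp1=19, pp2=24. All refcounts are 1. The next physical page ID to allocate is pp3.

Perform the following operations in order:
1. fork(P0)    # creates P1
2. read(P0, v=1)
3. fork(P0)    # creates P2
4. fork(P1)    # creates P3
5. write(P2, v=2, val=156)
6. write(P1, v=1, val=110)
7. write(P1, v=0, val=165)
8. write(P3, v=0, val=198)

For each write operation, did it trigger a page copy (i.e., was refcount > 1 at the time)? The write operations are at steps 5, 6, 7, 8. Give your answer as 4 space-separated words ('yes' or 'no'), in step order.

Op 1: fork(P0) -> P1. 3 ppages; refcounts: pp0:2 pp1:2 pp2:2
Op 2: read(P0, v1) -> 19. No state change.
Op 3: fork(P0) -> P2. 3 ppages; refcounts: pp0:3 pp1:3 pp2:3
Op 4: fork(P1) -> P3. 3 ppages; refcounts: pp0:4 pp1:4 pp2:4
Op 5: write(P2, v2, 156). refcount(pp2)=4>1 -> COPY to pp3. 4 ppages; refcounts: pp0:4 pp1:4 pp2:3 pp3:1
Op 6: write(P1, v1, 110). refcount(pp1)=4>1 -> COPY to pp4. 5 ppages; refcounts: pp0:4 pp1:3 pp2:3 pp3:1 pp4:1
Op 7: write(P1, v0, 165). refcount(pp0)=4>1 -> COPY to pp5. 6 ppages; refcounts: pp0:3 pp1:3 pp2:3 pp3:1 pp4:1 pp5:1
Op 8: write(P3, v0, 198). refcount(pp0)=3>1 -> COPY to pp6. 7 ppages; refcounts: pp0:2 pp1:3 pp2:3 pp3:1 pp4:1 pp5:1 pp6:1

yes yes yes yes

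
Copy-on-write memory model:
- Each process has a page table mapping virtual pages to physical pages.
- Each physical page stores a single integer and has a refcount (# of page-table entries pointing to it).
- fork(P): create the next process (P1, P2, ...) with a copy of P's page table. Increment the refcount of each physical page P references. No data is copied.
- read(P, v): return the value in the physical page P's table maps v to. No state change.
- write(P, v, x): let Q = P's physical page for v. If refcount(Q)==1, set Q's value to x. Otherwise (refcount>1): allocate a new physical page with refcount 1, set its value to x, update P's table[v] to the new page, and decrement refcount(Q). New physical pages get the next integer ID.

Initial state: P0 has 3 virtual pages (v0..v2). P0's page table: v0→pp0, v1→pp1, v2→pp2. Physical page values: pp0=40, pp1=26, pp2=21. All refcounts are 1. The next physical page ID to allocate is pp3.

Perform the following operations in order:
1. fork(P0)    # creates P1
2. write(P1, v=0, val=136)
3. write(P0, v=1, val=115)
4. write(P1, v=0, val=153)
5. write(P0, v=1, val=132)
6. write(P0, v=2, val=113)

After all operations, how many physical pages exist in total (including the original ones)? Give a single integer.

Answer: 6

Derivation:
Op 1: fork(P0) -> P1. 3 ppages; refcounts: pp0:2 pp1:2 pp2:2
Op 2: write(P1, v0, 136). refcount(pp0)=2>1 -> COPY to pp3. 4 ppages; refcounts: pp0:1 pp1:2 pp2:2 pp3:1
Op 3: write(P0, v1, 115). refcount(pp1)=2>1 -> COPY to pp4. 5 ppages; refcounts: pp0:1 pp1:1 pp2:2 pp3:1 pp4:1
Op 4: write(P1, v0, 153). refcount(pp3)=1 -> write in place. 5 ppages; refcounts: pp0:1 pp1:1 pp2:2 pp3:1 pp4:1
Op 5: write(P0, v1, 132). refcount(pp4)=1 -> write in place. 5 ppages; refcounts: pp0:1 pp1:1 pp2:2 pp3:1 pp4:1
Op 6: write(P0, v2, 113). refcount(pp2)=2>1 -> COPY to pp5. 6 ppages; refcounts: pp0:1 pp1:1 pp2:1 pp3:1 pp4:1 pp5:1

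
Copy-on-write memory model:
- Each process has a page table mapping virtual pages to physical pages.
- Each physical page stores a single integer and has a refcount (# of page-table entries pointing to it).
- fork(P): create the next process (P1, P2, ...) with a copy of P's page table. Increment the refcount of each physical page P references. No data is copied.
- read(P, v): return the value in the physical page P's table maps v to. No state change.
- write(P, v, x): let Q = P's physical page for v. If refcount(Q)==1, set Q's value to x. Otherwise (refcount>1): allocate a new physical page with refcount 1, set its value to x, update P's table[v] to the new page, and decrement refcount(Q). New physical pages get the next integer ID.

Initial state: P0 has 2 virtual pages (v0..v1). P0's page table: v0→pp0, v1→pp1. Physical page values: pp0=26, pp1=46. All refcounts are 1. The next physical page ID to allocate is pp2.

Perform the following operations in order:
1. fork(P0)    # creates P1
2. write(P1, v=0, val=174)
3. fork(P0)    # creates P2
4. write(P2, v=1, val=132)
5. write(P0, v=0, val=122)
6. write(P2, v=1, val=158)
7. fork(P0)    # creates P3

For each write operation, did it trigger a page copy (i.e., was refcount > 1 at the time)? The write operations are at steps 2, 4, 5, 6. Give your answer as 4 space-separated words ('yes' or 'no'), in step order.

Op 1: fork(P0) -> P1. 2 ppages; refcounts: pp0:2 pp1:2
Op 2: write(P1, v0, 174). refcount(pp0)=2>1 -> COPY to pp2. 3 ppages; refcounts: pp0:1 pp1:2 pp2:1
Op 3: fork(P0) -> P2. 3 ppages; refcounts: pp0:2 pp1:3 pp2:1
Op 4: write(P2, v1, 132). refcount(pp1)=3>1 -> COPY to pp3. 4 ppages; refcounts: pp0:2 pp1:2 pp2:1 pp3:1
Op 5: write(P0, v0, 122). refcount(pp0)=2>1 -> COPY to pp4. 5 ppages; refcounts: pp0:1 pp1:2 pp2:1 pp3:1 pp4:1
Op 6: write(P2, v1, 158). refcount(pp3)=1 -> write in place. 5 ppages; refcounts: pp0:1 pp1:2 pp2:1 pp3:1 pp4:1
Op 7: fork(P0) -> P3. 5 ppages; refcounts: pp0:1 pp1:3 pp2:1 pp3:1 pp4:2

yes yes yes no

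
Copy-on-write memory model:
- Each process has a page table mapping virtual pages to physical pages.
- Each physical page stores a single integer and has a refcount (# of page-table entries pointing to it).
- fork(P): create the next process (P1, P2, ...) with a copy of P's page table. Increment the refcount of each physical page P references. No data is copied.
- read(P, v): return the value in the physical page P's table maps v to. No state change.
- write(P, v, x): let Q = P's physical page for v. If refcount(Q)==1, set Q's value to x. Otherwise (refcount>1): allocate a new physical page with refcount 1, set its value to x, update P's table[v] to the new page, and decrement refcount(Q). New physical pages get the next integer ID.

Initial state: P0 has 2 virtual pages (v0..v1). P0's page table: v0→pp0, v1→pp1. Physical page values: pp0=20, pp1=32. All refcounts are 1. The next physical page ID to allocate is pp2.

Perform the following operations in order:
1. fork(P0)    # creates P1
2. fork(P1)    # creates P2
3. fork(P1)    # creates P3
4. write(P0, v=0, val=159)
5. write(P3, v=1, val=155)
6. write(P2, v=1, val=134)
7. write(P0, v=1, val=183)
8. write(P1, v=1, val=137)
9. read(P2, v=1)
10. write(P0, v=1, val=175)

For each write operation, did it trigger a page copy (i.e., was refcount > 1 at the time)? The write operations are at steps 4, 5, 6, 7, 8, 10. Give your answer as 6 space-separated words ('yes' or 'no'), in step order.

Op 1: fork(P0) -> P1. 2 ppages; refcounts: pp0:2 pp1:2
Op 2: fork(P1) -> P2. 2 ppages; refcounts: pp0:3 pp1:3
Op 3: fork(P1) -> P3. 2 ppages; refcounts: pp0:4 pp1:4
Op 4: write(P0, v0, 159). refcount(pp0)=4>1 -> COPY to pp2. 3 ppages; refcounts: pp0:3 pp1:4 pp2:1
Op 5: write(P3, v1, 155). refcount(pp1)=4>1 -> COPY to pp3. 4 ppages; refcounts: pp0:3 pp1:3 pp2:1 pp3:1
Op 6: write(P2, v1, 134). refcount(pp1)=3>1 -> COPY to pp4. 5 ppages; refcounts: pp0:3 pp1:2 pp2:1 pp3:1 pp4:1
Op 7: write(P0, v1, 183). refcount(pp1)=2>1 -> COPY to pp5. 6 ppages; refcounts: pp0:3 pp1:1 pp2:1 pp3:1 pp4:1 pp5:1
Op 8: write(P1, v1, 137). refcount(pp1)=1 -> write in place. 6 ppages; refcounts: pp0:3 pp1:1 pp2:1 pp3:1 pp4:1 pp5:1
Op 9: read(P2, v1) -> 134. No state change.
Op 10: write(P0, v1, 175). refcount(pp5)=1 -> write in place. 6 ppages; refcounts: pp0:3 pp1:1 pp2:1 pp3:1 pp4:1 pp5:1

yes yes yes yes no no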